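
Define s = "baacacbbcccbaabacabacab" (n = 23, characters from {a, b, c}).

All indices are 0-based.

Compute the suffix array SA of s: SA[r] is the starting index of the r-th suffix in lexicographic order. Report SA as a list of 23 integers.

sorted suffixes:
  #0 SA[0]=12  'aabacabacab'
  #1 SA[1]=1  'aacacbbcccbaabacabacab'
  #2 SA[2]=21  'ab'
  #3 SA[3]=17  'abacab'
  #4 SA[4]=13  'abacabacab'
  #5 SA[5]=19  'acab'
  #6 SA[6]=15  'acabacab'
  #7 SA[7]=2  'acacbbcccbaabacabacab'
  #8 SA[8]=4  'acbbcccbaabacabacab'
  #9 SA[9]=22  'b'
  #10 SA[10]=11  'baabacabacab'
  #11 SA[11]=0  'baacacbbcccbaabacabacab'
  #12 SA[12]=18  'bacab'
  #13 SA[13]=14  'bacabacab'
  #14 SA[14]=6  'bbcccbaabacabacab'
  #15 SA[15]=7  'bcccbaabacabacab'
  #16 SA[16]=20  'cab'
  #17 SA[17]=16  'cabacab'
  #18 SA[18]=3  'cacbbcccbaabacabacab'
  #19 SA[19]=10  'cbaabacabacab'
  #20 SA[20]=5  'cbbcccbaabacabacab'
  #21 SA[21]=9  'ccbaabacabacab'
  #22 SA[22]=8  'cccbaabacabacab'

[12, 1, 21, 17, 13, 19, 15, 2, 4, 22, 11, 0, 18, 14, 6, 7, 20, 16, 3, 10, 5, 9, 8]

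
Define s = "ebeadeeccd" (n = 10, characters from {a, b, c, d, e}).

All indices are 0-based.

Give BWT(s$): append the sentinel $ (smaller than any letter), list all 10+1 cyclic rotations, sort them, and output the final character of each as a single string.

rank  rotation     last
    0  $ebeadeeccd  d
    1  adeeccd$ebe  e
    2  beadeeccd$e  e
    3  ccd$ebeadee  e
    4  cd$ebeadeec  c
    5  d$ebeadeecc  c
    6  deeccd$ebea  a
    7  eadeeccd$eb  b
    8  ebeadeeccd$  $
    9  eccd$ebeade  e
   10  eeccd$ebead  d

deeeccab$ed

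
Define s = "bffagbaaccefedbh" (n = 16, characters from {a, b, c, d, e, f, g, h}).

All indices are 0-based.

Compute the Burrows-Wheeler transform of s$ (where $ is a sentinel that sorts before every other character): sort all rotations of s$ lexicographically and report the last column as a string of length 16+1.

rank  rotation           last
    0  $bffagbaaccefedbh  h
    1  aaccefedbh$bffagb  b
    2  accefedbh$bffagba  a
    3  agbaaccefedbh$bff  f
    4  baaccefedbh$bffag  g
    5  bffagbaaccefedbh$  $
    6  bh$bffagbaaccefed  d
    7  ccefedbh$bffagbaa  a
    8  cefedbh$bffagbaac  c
    9  dbh$bffagbaaccefe  e
   10  edbh$bffagbaaccef  f
   11  efedbh$bffagbaacc  c
   12  fagbaaccefedbh$bf  f
   13  fedbh$bffagbaacce  e
   14  ffagbaaccefedbh$b  b
   15  gbaaccefedbh$bffa  a
   16  h$bffagbaaccefedb  b

hbafg$dacefcfebab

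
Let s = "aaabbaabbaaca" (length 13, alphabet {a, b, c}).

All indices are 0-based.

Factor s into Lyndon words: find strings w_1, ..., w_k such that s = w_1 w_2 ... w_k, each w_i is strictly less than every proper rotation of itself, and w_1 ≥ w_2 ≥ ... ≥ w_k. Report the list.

["aaabbaabbaac", "a"]

emit factor 1: 'aaabbaabbaac' (i=0, period=12)
emit factor 2: 'a' (i=12, period=1)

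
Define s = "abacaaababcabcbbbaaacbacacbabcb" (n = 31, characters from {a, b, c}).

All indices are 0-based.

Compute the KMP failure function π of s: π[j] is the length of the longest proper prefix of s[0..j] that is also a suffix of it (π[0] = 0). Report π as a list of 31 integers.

[0, 0, 1, 0, 1, 1, 1, 2, 3, 2, 0, 1, 2, 0, 0, 0, 0, 1, 1, 1, 0, 0, 1, 0, 1, 0, 0, 1, 2, 0, 0]

π[0] = 0
j=1 s[j]='b': π[1]=0 (border '')
j=2 s[j]='a': π[2]=1 (border 'a')
j=3 s[j]='c': k: 1→0; π[3]=0 (border '')
j=4 s[j]='a': π[4]=1 (border 'a')
j=5 s[j]='a': k: 1→0; π[5]=1 (border 'a')
j=6 s[j]='a': k: 1→0; π[6]=1 (border 'a')
j=7 s[j]='b': π[7]=2 (border 'ab')
j=8 s[j]='a': π[8]=3 (border 'aba')
j=9 s[j]='b': k: 3→1; π[9]=2 (border 'ab')
j=10 s[j]='c': k: 2→0; π[10]=0 (border '')
j=11 s[j]='a': π[11]=1 (border 'a')
j=12 s[j]='b': π[12]=2 (border 'ab')
j=13 s[j]='c': k: 2→0; π[13]=0 (border '')
j=14 s[j]='b': π[14]=0 (border '')
j=15 s[j]='b': π[15]=0 (border '')
j=16 s[j]='b': π[16]=0 (border '')
j=17 s[j]='a': π[17]=1 (border 'a')
j=18 s[j]='a': k: 1→0; π[18]=1 (border 'a')
j=19 s[j]='a': k: 1→0; π[19]=1 (border 'a')
j=20 s[j]='c': k: 1→0; π[20]=0 (border '')
j=21 s[j]='b': π[21]=0 (border '')
j=22 s[j]='a': π[22]=1 (border 'a')
j=23 s[j]='c': k: 1→0; π[23]=0 (border '')
j=24 s[j]='a': π[24]=1 (border 'a')
j=25 s[j]='c': k: 1→0; π[25]=0 (border '')
j=26 s[j]='b': π[26]=0 (border '')
j=27 s[j]='a': π[27]=1 (border 'a')
j=28 s[j]='b': π[28]=2 (border 'ab')
j=29 s[j]='c': k: 2→0; π[29]=0 (border '')
j=30 s[j]='b': π[30]=0 (border '')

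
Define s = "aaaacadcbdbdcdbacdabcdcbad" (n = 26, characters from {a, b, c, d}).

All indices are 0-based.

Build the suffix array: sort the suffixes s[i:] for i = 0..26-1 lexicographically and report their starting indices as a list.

rank | idx | suffix
   0 |   0 | aaaacadcbdbdcdbacdabcdcbad
   1 |   1 | aaacadcbdbdcdbacdabcdcbad
   2 |   2 | aacadcbdbdcdbacdabcdcbad
   3 |  18 | abcdcbad
   4 |   3 | acadcbdbdcdbacdabcdcbad
   5 |  15 | acdabcdcbad
   6 |  24 | ad
   7 |   5 | adcbdbdcdbacdabcdcbad
   8 |  14 | bacdabcdcbad
   9 |  23 | bad
  10 |  19 | bcdcbad
  11 |   8 | bdbdcdbacdabcdcbad
  12 |  10 | bdcdbacdabcdcbad
  13 |   4 | cadcbdbdcdbacdabcdcbad
  14 |  22 | cbad
  15 |   7 | cbdbdcdbacdabcdcbad
  16 |  16 | cdabcdcbad
  17 |  12 | cdbacdabcdcbad
  18 |  20 | cdcbad
  19 |  25 | d
  20 |  17 | dabcdcbad
  21 |  13 | dbacdabcdcbad
  22 |   9 | dbdcdbacdabcdcbad
  23 |  21 | dcbad
  24 |   6 | dcbdbdcdbacdabcdcbad
  25 |  11 | dcdbacdabcdcbad

[0, 1, 2, 18, 3, 15, 24, 5, 14, 23, 19, 8, 10, 4, 22, 7, 16, 12, 20, 25, 17, 13, 9, 21, 6, 11]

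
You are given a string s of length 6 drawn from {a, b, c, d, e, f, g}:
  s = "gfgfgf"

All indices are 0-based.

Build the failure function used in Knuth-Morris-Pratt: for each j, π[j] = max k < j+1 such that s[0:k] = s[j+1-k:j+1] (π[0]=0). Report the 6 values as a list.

[0, 0, 1, 2, 3, 4]

π[0] = 0
j=1 s[j]='f': π[1]=0 (border '')
j=2 s[j]='g': π[2]=1 (border 'g')
j=3 s[j]='f': π[3]=2 (border 'gf')
j=4 s[j]='g': π[4]=3 (border 'gfg')
j=5 s[j]='f': π[5]=4 (border 'gfgf')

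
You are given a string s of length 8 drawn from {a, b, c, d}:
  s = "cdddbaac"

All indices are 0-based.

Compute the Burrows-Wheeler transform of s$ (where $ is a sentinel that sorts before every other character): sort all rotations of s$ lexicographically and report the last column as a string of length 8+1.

rank  rotation   last
    0  $cdddbaac  c
    1  aac$cdddb  b
    2  ac$cdddba  a
    3  baac$cddd  d
    4  c$cdddbaa  a
    5  cdddbaac$  $
    6  dbaac$cdd  d
    7  ddbaac$cd  d
    8  dddbaac$c  c

cbada$ddc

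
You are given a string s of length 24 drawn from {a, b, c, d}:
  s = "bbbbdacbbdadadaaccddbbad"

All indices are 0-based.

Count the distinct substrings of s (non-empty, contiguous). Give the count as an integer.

sorted suffixes:
  #0 SA[0]=14  'aaccddbbad'
  #1 SA[1]=5  'acbbdadadaaccddbbad'
  #2 SA[2]=15  'accddbbad'
  #3 SA[3]=22  'ad'
  #4 SA[4]=12  'adaaccddbbad'
  #5 SA[5]=10  'adadaaccddbbad'
  #6 SA[6]=21  'bad'
  #7 SA[7]=20  'bbad'
  #8 SA[8]=0  'bbbbdacbbdadadaaccddbbad'
  #9 SA[9]=1  'bbbdacbbdadadaaccddbbad'
  #10 SA[10]=2  'bbdacbbdadadaaccddbbad'
  #11 SA[11]=7  'bbdadadaaccddbbad'
  #12 SA[12]=3  'bdacbbdadadaaccddbbad'
  #13 SA[13]=8  'bdadadaaccddbbad'
  #14 SA[14]=6  'cbbdadadaaccddbbad'
  #15 SA[15]=16  'ccddbbad'
  #16 SA[16]=17  'cddbbad'
  #17 SA[17]=23  'd'
  #18 SA[18]=13  'daaccddbbad'
  #19 SA[19]=4  'dacbbdadadaaccddbbad'
  #20 SA[20]=11  'dadaaccddbbad'
  #21 SA[21]=9  'dadadaaccddbbad'
  #22 SA[22]=19  'dbbad'
  #23 SA[23]=18  'ddbbad'

SA = [14, 5, 15, 22, 12, 10, 21, 20, 0, 1, 2, 7, 3, 8, 6, 16, 17, 23, 13, 4, 11, 9, 19, 18]
i: (SA[i-1],SA[i]) lcp shared
  1: (14,5) 1 'a'
  2: (5,15) 2 'ac'
  3: (15,22) 1 'a'
  4: (22,12) 2 'ad'
  5: (12,10) 3 'ada'
  6: (10,21) 0 ''
  7: (21,20) 1 'b'
  8: (20,0) 2 'bb'
  9: (0,1) 3 'bbb'
  10: (1,2) 2 'bb'
  11: (2,7) 4 'bbda'
  12: (7,3) 1 'b'
  13: (3,8) 3 'bda'
  14: (8,6) 0 ''
  15: (6,16) 1 'c'
  16: (16,17) 1 'c'
  17: (17,23) 0 ''
  18: (23,13) 1 'd'
  19: (13,4) 2 'da'
  20: (4,11) 2 'da'
  21: (11,9) 4 'dada'
  22: (9,19) 1 'd'
  23: (19,18) 1 'd'

n(n+1)/2 = 24·25/2 = 300
Σ LCP = 0 + 1 + 2 + 1 + 2 + 3 + 0 + 1 + 2 + 3 + 2 + 4 + 1 + 3 + 0 + 1 + 1 + 0 + 1 + 2 + 2 + 4 + 1 + 1 = 38
distinct = 300 − 38 = 262

262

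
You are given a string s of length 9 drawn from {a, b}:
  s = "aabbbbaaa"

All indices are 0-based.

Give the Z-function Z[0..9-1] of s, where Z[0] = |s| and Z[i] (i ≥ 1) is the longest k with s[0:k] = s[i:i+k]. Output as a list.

[9, 1, 0, 0, 0, 0, 2, 2, 1]

Z[0]=9
i=1: outside box; Z[1]=1 scan→box=[1,2)
i=2: outside box; Z[2]=0
i=3: outside box; Z[3]=0
i=4: outside box; Z[4]=0
i=5: outside box; Z[5]=0
i=6: outside box; Z[6]=2 scan→box=[6,8)
i=7: min(r-i=1, Z[1]=1)=1; Z[7]=2 scan→box=[7,9)
i=8: min(r-i=1, Z[1]=1)=1; Z[8]=1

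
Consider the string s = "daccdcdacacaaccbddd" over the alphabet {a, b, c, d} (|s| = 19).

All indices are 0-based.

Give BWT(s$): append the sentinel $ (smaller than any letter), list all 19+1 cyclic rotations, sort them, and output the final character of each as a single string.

dccdadcaacaadcdc$cdb

rank  rotation              last
    0  $daccdcdacacaaccbddd  d
    1  aaccbddd$daccdcdacac  c
    2  acaaccbddd$daccdcdac  c
    3  acacaaccbddd$daccdcd  d
    4  accbddd$daccdcdacaca  a
    5  accdcdacacaaccbddd$d  d
    6  bddd$daccdcdacacaacc  c
    7  caaccbddd$daccdcdaca  a
    8  cacaaccbddd$daccdcda  a
    9  cbddd$daccdcdacacaac  c
   10  ccbddd$daccdcdacacaa  a
   11  ccdcdacacaaccbddd$da  a
   12  cdacacaaccbddd$daccd  d
   13  cdcdacacaaccbddd$dac  c
   14  d$daccdcdacacaaccbdd  d
   15  dacacaaccbddd$daccdc  c
   16  daccdcdacacaaccbddd$  $
   17  dcdacacaaccbddd$dacc  c
   18  dd$daccdcdacacaaccbd  d
   19  ddd$daccdcdacacaaccb  b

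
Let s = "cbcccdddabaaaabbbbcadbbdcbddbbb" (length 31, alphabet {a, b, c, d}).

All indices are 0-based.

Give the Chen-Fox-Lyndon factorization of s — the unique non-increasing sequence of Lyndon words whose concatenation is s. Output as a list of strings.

["c", "bcccddd", "ab", "aaaabbbbcadbbdcbddbbb"]

emit factor 1: 'c' (i=0, period=1)
emit factor 2: 'bcccddd' (i=1, period=7)
emit factor 3: 'ab' (i=8, period=2)
emit factor 4: 'aaaabbbbcadbbdcbddbbb' (i=10, period=21)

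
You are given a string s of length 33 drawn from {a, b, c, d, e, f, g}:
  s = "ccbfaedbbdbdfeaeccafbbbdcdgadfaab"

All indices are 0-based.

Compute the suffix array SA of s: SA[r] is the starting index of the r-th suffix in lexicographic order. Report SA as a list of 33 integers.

[30, 31, 27, 14, 4, 18, 32, 20, 7, 21, 8, 22, 10, 2, 17, 1, 16, 0, 24, 6, 9, 23, 28, 11, 25, 13, 15, 5, 29, 3, 19, 12, 26]

rank | idx | suffix
   0 |  30 | aab
   1 |  31 | ab
   2 |  27 | adfaab
   3 |  14 | aeccafbbbdcdgadfaab
   4 |   4 | aedbbdbdfeaeccafbbbdcdgadfaab
   5 |  18 | afbbbdcdgadfaab
   6 |  32 | b
   7 |  20 | bbbdcdgadfaab
   8 |   7 | bbdbdfeaeccafbbbdcdgadfaab
   9 |  21 | bbdcdgadfaab
  10 |   8 | bdbdfeaeccafbbbdcdgadfaab
  11 |  22 | bdcdgadfaab
  12 |  10 | bdfeaeccafbbbdcdgadfaab
  13 |   2 | bfaedbbdbdfeaeccafbbbdcdgadfaab
  14 |  17 | cafbbbdcdgadfaab
  15 |   1 | cbfaedbbdbdfeaeccafbbbdcdgadfaab
  16 |  16 | ccafbbbdcdgadfaab
  17 |   0 | ccbfaedbbdbdfeaeccafbbbdcdgadfaab
  18 |  24 | cdgadfaab
  19 |   6 | dbbdbdfeaeccafbbbdcdgadfaab
  20 |   9 | dbdfeaeccafbbbdcdgadfaab
  21 |  23 | dcdgadfaab
  22 |  28 | dfaab
  23 |  11 | dfeaeccafbbbdcdgadfaab
  24 |  25 | dgadfaab
  25 |  13 | eaeccafbbbdcdgadfaab
  26 |  15 | eccafbbbdcdgadfaab
  27 |   5 | edbbdbdfeaeccafbbbdcdgadfaab
  28 |  29 | faab
  29 |   3 | faedbbdbdfeaeccafbbbdcdgadfaab
  30 |  19 | fbbbdcdgadfaab
  31 |  12 | feaeccafbbbdcdgadfaab
  32 |  26 | gadfaab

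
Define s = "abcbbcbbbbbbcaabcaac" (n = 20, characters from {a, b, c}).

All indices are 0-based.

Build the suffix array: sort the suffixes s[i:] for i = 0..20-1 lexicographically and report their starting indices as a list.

rank→(start, suffix):
  0 → (13, 'aabcaac')
  1 → (17, 'aac')
  2 → (14, 'abcaac')
  3 → (0, 'abcbbcbbbbbbcaabcaac')
  4 → (18, 'ac')
  5 → (6, 'bbbbbbcaabcaac')
  6 → (7, 'bbbbbcaabcaac')
  7 → (8, 'bbbbcaabcaac')
  8 → (9, 'bbbcaabcaac')
  9 → (10, 'bbcaabcaac')
  10 → (3, 'bbcbbbbbbcaabcaac')
  11 → (11, 'bcaabcaac')
  12 → (15, 'bcaac')
  13 → (4, 'bcbbbbbbcaabcaac')
  14 → (1, 'bcbbcbbbbbbcaabcaac')
  15 → (19, 'c')
  16 → (12, 'caabcaac')
  17 → (16, 'caac')
  18 → (5, 'cbbbbbbcaabcaac')
  19 → (2, 'cbbcbbbbbbcaabcaac')

[13, 17, 14, 0, 18, 6, 7, 8, 9, 10, 3, 11, 15, 4, 1, 19, 12, 16, 5, 2]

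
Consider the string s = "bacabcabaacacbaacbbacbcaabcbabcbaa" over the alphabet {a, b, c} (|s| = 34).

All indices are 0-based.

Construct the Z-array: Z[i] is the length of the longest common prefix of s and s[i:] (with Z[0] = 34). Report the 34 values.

Z[0]=34
i=1: fresh scan; Z[1]=0
i=2: fresh scan; Z[2]=0
i=3: fresh scan; Z[3]=0
i=4: fresh scan; Z[4]=1 scan→box=[4,5)
i=5: fresh scan; Z[5]=0
i=6: fresh scan; Z[6]=0
i=7: fresh scan; Z[7]=2 scan→box=[7,9)
i=8: min(r-i=1, Z[1]=0)=0; Z[8]=0
i=9: fresh scan; Z[9]=0
i=10: fresh scan; Z[10]=0
i=11: fresh scan; Z[11]=0
i=12: fresh scan; Z[12]=0
i=13: fresh scan; Z[13]=2 scan→box=[13,15)
i=14: min(r-i=1, Z[1]=0)=0; Z[14]=0
i=15: fresh scan; Z[15]=0
i=16: fresh scan; Z[16]=0
i=17: fresh scan; Z[17]=1 scan→box=[17,18)
i=18: fresh scan; Z[18]=3 scan→box=[18,21)
i=19: min(r-i=2, Z[1]=0)=0; Z[19]=0
i=20: min(r-i=1, Z[2]=0)=0; Z[20]=0
i=21: fresh scan; Z[21]=1 scan→box=[21,22)
i=22: fresh scan; Z[22]=0
i=23: fresh scan; Z[23]=0
i=24: fresh scan; Z[24]=0
i=25: fresh scan; Z[25]=1 scan→box=[25,26)
i=26: fresh scan; Z[26]=0
i=27: fresh scan; Z[27]=2 scan→box=[27,29)
i=28: min(r-i=1, Z[1]=0)=0; Z[28]=0
i=29: fresh scan; Z[29]=1 scan→box=[29,30)
i=30: fresh scan; Z[30]=0
i=31: fresh scan; Z[31]=2 scan→box=[31,33)
i=32: min(r-i=1, Z[1]=0)=0; Z[32]=0
i=33: fresh scan; Z[33]=0

[34, 0, 0, 0, 1, 0, 0, 2, 0, 0, 0, 0, 0, 2, 0, 0, 0, 1, 3, 0, 0, 1, 0, 0, 0, 1, 0, 2, 0, 1, 0, 2, 0, 0]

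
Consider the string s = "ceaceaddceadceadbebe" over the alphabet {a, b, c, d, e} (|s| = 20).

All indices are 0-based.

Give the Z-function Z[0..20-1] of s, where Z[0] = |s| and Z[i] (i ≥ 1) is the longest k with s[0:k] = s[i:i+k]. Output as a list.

Z[0]=20
i=1: i≥r, start 0; Z[1]=0
i=2: i≥r, start 0; Z[2]=0
i=3: i≥r, start 0; Z[3]=3 extend→box=[3,6)
i=4: min(r-i=2, Z[1]=0)=0; Z[4]=0
i=5: min(r-i=1, Z[2]=0)=0; Z[5]=0
i=6: i≥r, start 0; Z[6]=0
i=7: i≥r, start 0; Z[7]=0
i=8: i≥r, start 0; Z[8]=3 extend→box=[8,11)
i=9: min(r-i=2, Z[1]=0)=0; Z[9]=0
i=10: min(r-i=1, Z[2]=0)=0; Z[10]=0
i=11: i≥r, start 0; Z[11]=0
i=12: i≥r, start 0; Z[12]=3 extend→box=[12,15)
i=13: min(r-i=2, Z[1]=0)=0; Z[13]=0
i=14: min(r-i=1, Z[2]=0)=0; Z[14]=0
i=15: i≥r, start 0; Z[15]=0
i=16: i≥r, start 0; Z[16]=0
i=17: i≥r, start 0; Z[17]=0
i=18: i≥r, start 0; Z[18]=0
i=19: i≥r, start 0; Z[19]=0

[20, 0, 0, 3, 0, 0, 0, 0, 3, 0, 0, 0, 3, 0, 0, 0, 0, 0, 0, 0]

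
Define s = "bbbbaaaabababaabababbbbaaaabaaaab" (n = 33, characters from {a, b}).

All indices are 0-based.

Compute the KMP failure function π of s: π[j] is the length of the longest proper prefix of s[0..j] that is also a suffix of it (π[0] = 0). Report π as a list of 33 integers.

[0, 1, 2, 3, 0, 0, 0, 0, 1, 0, 1, 0, 1, 0, 0, 1, 0, 1, 0, 1, 2, 3, 4, 5, 6, 7, 8, 9, 10, 0, 0, 0, 1]

π[0] = 0
j=1 s[j]='b': π[1]=1 (border 'b')
j=2 s[j]='b': π[2]=2 (border 'bb')
j=3 s[j]='b': π[3]=3 (border 'bbb')
j=4 s[j]='a': k: 3→2→1→0; π[4]=0 (border '')
j=5 s[j]='a': π[5]=0 (border '')
j=6 s[j]='a': π[6]=0 (border '')
j=7 s[j]='a': π[7]=0 (border '')
j=8 s[j]='b': π[8]=1 (border 'b')
j=9 s[j]='a': k: 1→0; π[9]=0 (border '')
j=10 s[j]='b': π[10]=1 (border 'b')
j=11 s[j]='a': k: 1→0; π[11]=0 (border '')
j=12 s[j]='b': π[12]=1 (border 'b')
j=13 s[j]='a': k: 1→0; π[13]=0 (border '')
j=14 s[j]='a': π[14]=0 (border '')
j=15 s[j]='b': π[15]=1 (border 'b')
j=16 s[j]='a': k: 1→0; π[16]=0 (border '')
j=17 s[j]='b': π[17]=1 (border 'b')
j=18 s[j]='a': k: 1→0; π[18]=0 (border '')
j=19 s[j]='b': π[19]=1 (border 'b')
j=20 s[j]='b': π[20]=2 (border 'bb')
j=21 s[j]='b': π[21]=3 (border 'bbb')
j=22 s[j]='b': π[22]=4 (border 'bbbb')
j=23 s[j]='a': π[23]=5 (border 'bbbba')
j=24 s[j]='a': π[24]=6 (border 'bbbbaa')
j=25 s[j]='a': π[25]=7 (border 'bbbbaaa')
j=26 s[j]='a': π[26]=8 (border 'bbbbaaaa')
j=27 s[j]='b': π[27]=9 (border 'bbbbaaaab')
j=28 s[j]='a': π[28]=10 (border 'bbbbaaaaba')
j=29 s[j]='a': k: 10→0; π[29]=0 (border '')
j=30 s[j]='a': π[30]=0 (border '')
j=31 s[j]='a': π[31]=0 (border '')
j=32 s[j]='b': π[32]=1 (border 'b')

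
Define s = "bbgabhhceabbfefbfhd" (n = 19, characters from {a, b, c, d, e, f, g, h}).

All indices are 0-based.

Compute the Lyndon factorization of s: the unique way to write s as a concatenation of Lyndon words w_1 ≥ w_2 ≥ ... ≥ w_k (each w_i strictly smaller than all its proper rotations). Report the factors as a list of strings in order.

["bbg", "abhhce", "abbfefbfhd"]

emit factor 1: 'bbg' (i=0, period=3)
emit factor 2: 'abhhce' (i=3, period=6)
emit factor 3: 'abbfefbfhd' (i=9, period=10)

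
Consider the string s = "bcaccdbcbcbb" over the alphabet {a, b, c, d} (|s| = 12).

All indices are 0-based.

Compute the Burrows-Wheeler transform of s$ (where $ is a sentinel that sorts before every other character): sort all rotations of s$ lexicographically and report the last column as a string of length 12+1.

rank  rotation       last
    0  $bcaccdbcbcbb  b
    1  accdbcbcbb$bc  c
    2  b$bcaccdbcbcb  b
    3  bb$bcaccdbcbc  c
    4  bcaccdbcbcbb$  $
    5  bcbb$bcaccdbc  c
    6  bcbcbb$bcaccd  d
    7  caccdbcbcbb$b  b
    8  cbb$bcaccdbcb  b
    9  cbcbb$bcaccdb  b
   10  ccdbcbcbb$bca  a
   11  cdbcbcbb$bcac  c
   12  dbcbcbb$bcacc  c

bcbc$cdbbbacc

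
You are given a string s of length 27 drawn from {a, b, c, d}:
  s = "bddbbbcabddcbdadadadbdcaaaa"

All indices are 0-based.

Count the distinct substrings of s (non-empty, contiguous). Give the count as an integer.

333

rank | idx | suffix
   0 |  26 | a
   1 |  25 | aa
   2 |  24 | aaa
   3 |  23 | aaaa
   4 |   7 | abddcbdadadadbdcaaaa
   5 |  14 | adadadbdcaaaa
   6 |  16 | adadbdcaaaa
   7 |  18 | adbdcaaaa
   8 |   3 | bbbcabddcbdadadadbdcaaaa
   9 |   4 | bbcabddcbdadadadbdcaaaa
  10 |   5 | bcabddcbdadadadbdcaaaa
  11 |  12 | bdadadadbdcaaaa
  12 |  20 | bdcaaaa
  13 |   0 | bddbbbcabddcbdadadadbdcaaaa
  14 |   8 | bddcbdadadadbdcaaaa
  15 |  22 | caaaa
  16 |   6 | cabddcbdadadadbdcaaaa
  17 |  11 | cbdadadadbdcaaaa
  18 |  13 | dadadadbdcaaaa
  19 |  15 | dadadbdcaaaa
  20 |  17 | dadbdcaaaa
  21 |   2 | dbbbcabddcbdadadadbdcaaaa
  22 |  19 | dbdcaaaa
  23 |  21 | dcaaaa
  24 |  10 | dcbdadadadbdcaaaa
  25 |   1 | ddbbbcabddcbdadadadbdcaaaa
  26 |   9 | ddcbdadadadbdcaaaa

SA = [26, 25, 24, 23, 7, 14, 16, 18, 3, 4, 5, 12, 20, 0, 8, 22, 6, 11, 13, 15, 17, 2, 19, 21, 10, 1, 9]
[i] adj suffixes → lcp
  [1] 26/25 → 1 ('a')
  [2] 25/24 → 2 ('aa')
  [3] 24/23 → 3 ('aaa')
  [4] 23/7 → 1 ('a')
  [5] 7/14 → 1 ('a')
  [6] 14/16 → 4 ('adad')
  [7] 16/18 → 2 ('ad')
  [8] 18/3 → 0 ('')
  [9] 3/4 → 2 ('bb')
  [10] 4/5 → 1 ('b')
  [11] 5/12 → 1 ('b')
  [12] 12/20 → 2 ('bd')
  [13] 20/0 → 2 ('bd')
  [14] 0/8 → 3 ('bdd')
  [15] 8/22 → 0 ('')
  [16] 22/6 → 2 ('ca')
  [17] 6/11 → 1 ('c')
  [18] 11/13 → 0 ('')
  [19] 13/15 → 5 ('dadad')
  [20] 15/17 → 3 ('dad')
  [21] 17/2 → 1 ('d')
  [22] 2/19 → 2 ('db')
  [23] 19/21 → 1 ('d')
  [24] 21/10 → 2 ('dc')
  [25] 10/1 → 1 ('d')
  [26] 1/9 → 2 ('dd')

n(n+1)/2 = 27·28/2 = 378
Σ LCP = 0 + 1 + 2 + 3 + 1 + 1 + 4 + 2 + 0 + 2 + 1 + 1 + 2 + 2 + 3 + 0 + 2 + 1 + 0 + 5 + 3 + 1 + 2 + 1 + 2 + 1 + 2 = 45
distinct = 378 − 45 = 333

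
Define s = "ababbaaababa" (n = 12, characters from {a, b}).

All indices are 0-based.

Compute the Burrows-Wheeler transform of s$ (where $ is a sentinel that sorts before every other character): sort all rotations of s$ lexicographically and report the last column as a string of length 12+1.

rank  rotation       last
    0  $ababbaaababa  a
    1  a$ababbaaabab  b
    2  aaababa$ababb  b
    3  aababa$ababba  a
    4  aba$ababbaaab  b
    5  ababa$ababbaa  a
    6  ababbaaababa$  $
    7  abbaaababa$ab  b
    8  ba$ababbaaaba  a
    9  baaababa$abab  b
   10  baba$ababbaaa  a
   11  babbaaababa$a  a
   12  bbaaababa$aba  a

abbaba$babaaa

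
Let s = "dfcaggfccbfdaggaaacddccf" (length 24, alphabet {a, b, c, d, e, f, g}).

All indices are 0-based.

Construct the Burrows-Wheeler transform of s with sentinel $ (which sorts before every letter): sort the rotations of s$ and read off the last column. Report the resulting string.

rank  rotation                   last
    0  $dfcaggfccbfdaggaaacddccf  f
    1  aaacddccf$dfcaggfccbfdagg  g
    2  aacddccf$dfcaggfccbfdagga  a
    3  acddccf$dfcaggfccbfdaggaa  a
    4  aggaaacddccf$dfcaggfccbfd  d
    5  aggfccbfdaggaaacddccf$dfc  c
    6  bfdaggaaacddccf$dfcaggfcc  c
    7  caggfccbfdaggaaacddccf$df  f
    8  cbfdaggaaacddccf$dfcaggfc  c
    9  ccbfdaggaaacddccf$dfcaggf  f
   10  ccf$dfcaggfccbfdaggaaacdd  d
   11  cddccf$dfcaggfccbfdaggaaa  a
   12  cf$dfcaggfccbfdaggaaacddc  c
   13  daggaaacddccf$dfcaggfccbf  f
   14  dccf$dfcaggfccbfdaggaaacd  d
   15  ddccf$dfcaggfccbfdaggaaac  c
   16  dfcaggfccbfdaggaaacddccf$  $
   17  f$dfcaggfccbfdaggaaacddcc  c
   18  fcaggfccbfdaggaaacddccf$d  d
   19  fccbfdaggaaacddccf$dfcagg  g
   20  fdaggaaacddccf$dfcaggfccb  b
   21  gaaacddccf$dfcaggfccbfdag  g
   22  gfccbfdaggaaacddccf$dfcag  g
   23  ggaaacddccf$dfcaggfccbfda  a
   24  ggfccbfdaggaaacddccf$dfca  a

fgaadccfcfdacfdc$cdgbggaa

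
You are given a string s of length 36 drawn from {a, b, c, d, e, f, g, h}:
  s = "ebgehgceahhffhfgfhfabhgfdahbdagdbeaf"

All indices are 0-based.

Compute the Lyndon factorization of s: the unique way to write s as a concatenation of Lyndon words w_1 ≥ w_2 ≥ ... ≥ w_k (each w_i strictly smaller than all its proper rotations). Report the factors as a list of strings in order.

["e", "bgehgce", "ahhffhfgfhf", "abhgfdahbdagdbeaf"]

emit factor 1: 'e' (i=0, period=1)
emit factor 2: 'bgehgce' (i=1, period=7)
emit factor 3: 'ahhffhfgfhf' (i=8, period=11)
emit factor 4: 'abhgfdahbdagdbeaf' (i=19, period=17)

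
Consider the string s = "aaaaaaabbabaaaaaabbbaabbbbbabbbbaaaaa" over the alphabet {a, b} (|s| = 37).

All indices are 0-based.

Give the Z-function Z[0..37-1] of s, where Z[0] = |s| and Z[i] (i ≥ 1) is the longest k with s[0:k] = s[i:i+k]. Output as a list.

[37, 6, 5, 4, 3, 2, 1, 0, 0, 1, 0, 6, 5, 4, 3, 2, 1, 0, 0, 0, 2, 1, 0, 0, 0, 0, 0, 1, 0, 0, 0, 0, 5, 4, 3, 2, 1]

Z[0]=37
i=1: i≥r, start 0; Z[1]=6 scan→box=[1,7)
i=2: min(r-i=5, Z[1]=6)=5; Z[2]=5
i=3: min(r-i=4, Z[2]=5)=4; Z[3]=4
i=4: min(r-i=3, Z[3]=4)=3; Z[4]=3
i=5: min(r-i=2, Z[4]=3)=2; Z[5]=2
i=6: min(r-i=1, Z[5]=2)=1; Z[6]=1
i=7: i≥r, start 0; Z[7]=0
i=8: i≥r, start 0; Z[8]=0
i=9: i≥r, start 0; Z[9]=1 scan→box=[9,10)
i=10: i≥r, start 0; Z[10]=0
i=11: i≥r, start 0; Z[11]=6 scan→box=[11,17)
i=12: min(r-i=5, Z[1]=6)=5; Z[12]=5
i=13: min(r-i=4, Z[2]=5)=4; Z[13]=4
i=14: min(r-i=3, Z[3]=4)=3; Z[14]=3
i=15: min(r-i=2, Z[4]=3)=2; Z[15]=2
i=16: min(r-i=1, Z[5]=2)=1; Z[16]=1
i=17: i≥r, start 0; Z[17]=0
i=18: i≥r, start 0; Z[18]=0
i=19: i≥r, start 0; Z[19]=0
i=20: i≥r, start 0; Z[20]=2 scan→box=[20,22)
i=21: min(r-i=1, Z[1]=6)=1; Z[21]=1
i=22: i≥r, start 0; Z[22]=0
i=23: i≥r, start 0; Z[23]=0
i=24: i≥r, start 0; Z[24]=0
i=25: i≥r, start 0; Z[25]=0
i=26: i≥r, start 0; Z[26]=0
i=27: i≥r, start 0; Z[27]=1 scan→box=[27,28)
i=28: i≥r, start 0; Z[28]=0
i=29: i≥r, start 0; Z[29]=0
i=30: i≥r, start 0; Z[30]=0
i=31: i≥r, start 0; Z[31]=0
i=32: i≥r, start 0; Z[32]=5 scan→box=[32,37)
i=33: min(r-i=4, Z[1]=6)=4; Z[33]=4
i=34: min(r-i=3, Z[2]=5)=3; Z[34]=3
i=35: min(r-i=2, Z[3]=4)=2; Z[35]=2
i=36: min(r-i=1, Z[4]=3)=1; Z[36]=1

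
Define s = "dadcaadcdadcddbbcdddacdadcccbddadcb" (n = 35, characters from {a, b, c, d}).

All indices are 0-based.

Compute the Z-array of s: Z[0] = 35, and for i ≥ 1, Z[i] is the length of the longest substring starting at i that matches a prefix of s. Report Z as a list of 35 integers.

Z[0]=35
i=1: outside box; Z[1]=0
i=2: outside box; Z[2]=1 scan→box=[2,3)
i=3: outside box; Z[3]=0
i=4: outside box; Z[4]=0
i=5: outside box; Z[5]=0
i=6: outside box; Z[6]=1 scan→box=[6,7)
i=7: outside box; Z[7]=0
i=8: outside box; Z[8]=4 scan→box=[8,12)
i=9: min(r-i=3, Z[1]=0)=0; Z[9]=0
i=10: min(r-i=2, Z[2]=1)=1; Z[10]=1
i=11: min(r-i=1, Z[3]=0)=0; Z[11]=0
i=12: outside box; Z[12]=1 scan→box=[12,13)
i=13: outside box; Z[13]=1 scan→box=[13,14)
i=14: outside box; Z[14]=0
i=15: outside box; Z[15]=0
i=16: outside box; Z[16]=0
i=17: outside box; Z[17]=1 scan→box=[17,18)
i=18: outside box; Z[18]=1 scan→box=[18,19)
i=19: outside box; Z[19]=2 scan→box=[19,21)
i=20: min(r-i=1, Z[1]=0)=0; Z[20]=0
i=21: outside box; Z[21]=0
i=22: outside box; Z[22]=4 scan→box=[22,26)
i=23: min(r-i=3, Z[1]=0)=0; Z[23]=0
i=24: min(r-i=2, Z[2]=1)=1; Z[24]=1
i=25: min(r-i=1, Z[3]=0)=0; Z[25]=0
i=26: outside box; Z[26]=0
i=27: outside box; Z[27]=0
i=28: outside box; Z[28]=0
i=29: outside box; Z[29]=1 scan→box=[29,30)
i=30: outside box; Z[30]=4 scan→box=[30,34)
i=31: min(r-i=3, Z[1]=0)=0; Z[31]=0
i=32: min(r-i=2, Z[2]=1)=1; Z[32]=1
i=33: min(r-i=1, Z[3]=0)=0; Z[33]=0
i=34: outside box; Z[34]=0

[35, 0, 1, 0, 0, 0, 1, 0, 4, 0, 1, 0, 1, 1, 0, 0, 0, 1, 1, 2, 0, 0, 4, 0, 1, 0, 0, 0, 0, 1, 4, 0, 1, 0, 0]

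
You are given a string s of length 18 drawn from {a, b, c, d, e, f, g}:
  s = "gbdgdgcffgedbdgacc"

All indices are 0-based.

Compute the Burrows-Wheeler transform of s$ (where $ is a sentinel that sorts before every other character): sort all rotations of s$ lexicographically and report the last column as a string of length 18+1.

rank  rotation             last
    0  $gbdgdgcffgedbdgacc  c
    1  acc$gbdgdgcffgedbdg  g
    2  bdgacc$gbdgdgcffged  d
    3  bdgdgcffgedbdgacc$g  g
    4  c$gbdgdgcffgedbdgac  c
    5  cc$gbdgdgcffgedbdga  a
    6  cffgedbdgacc$gbdgdg  g
    7  dbdgacc$gbdgdgcffge  e
    8  dgacc$gbdgdgcffgedb  b
    9  dgcffgedbdgacc$gbdg  g
   10  dgdgcffgedbdgacc$gb  b
   11  edbdgacc$gbdgdgcffg  g
   12  ffgedbdgacc$gbdgdgc  c
   13  fgedbdgacc$gbdgdgcf  f
   14  gacc$gbdgdgcffgedbd  d
   15  gbdgdgcffgedbdgacc$  $
   16  gcffgedbdgacc$gbdgd  d
   17  gdgcffgedbdgacc$gbd  d
   18  gedbdgacc$gbdgdgcff  f

cgdgcagebgbgcfd$ddf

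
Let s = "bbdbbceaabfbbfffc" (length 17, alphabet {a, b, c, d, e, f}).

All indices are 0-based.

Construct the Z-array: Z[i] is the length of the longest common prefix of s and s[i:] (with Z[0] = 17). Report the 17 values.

Z[0]=17
i=1: i≥r, start 0; Z[1]=1 extend→box=[1,2)
i=2: i≥r, start 0; Z[2]=0
i=3: i≥r, start 0; Z[3]=2 extend→box=[3,5)
i=4: min(r-i=1, Z[1]=1)=1; Z[4]=1
i=5: i≥r, start 0; Z[5]=0
i=6: i≥r, start 0; Z[6]=0
i=7: i≥r, start 0; Z[7]=0
i=8: i≥r, start 0; Z[8]=0
i=9: i≥r, start 0; Z[9]=1 extend→box=[9,10)
i=10: i≥r, start 0; Z[10]=0
i=11: i≥r, start 0; Z[11]=2 extend→box=[11,13)
i=12: min(r-i=1, Z[1]=1)=1; Z[12]=1
i=13: i≥r, start 0; Z[13]=0
i=14: i≥r, start 0; Z[14]=0
i=15: i≥r, start 0; Z[15]=0
i=16: i≥r, start 0; Z[16]=0

[17, 1, 0, 2, 1, 0, 0, 0, 0, 1, 0, 2, 1, 0, 0, 0, 0]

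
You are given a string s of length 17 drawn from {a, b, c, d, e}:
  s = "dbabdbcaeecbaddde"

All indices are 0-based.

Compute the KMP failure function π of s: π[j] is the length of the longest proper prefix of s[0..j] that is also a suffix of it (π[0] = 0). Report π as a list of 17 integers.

π[0] = 0
j=1 s[j]='b': π[1]=0 (border '')
j=2 s[j]='a': π[2]=0 (border '')
j=3 s[j]='b': π[3]=0 (border '')
j=4 s[j]='d': π[4]=1 (border 'd')
j=5 s[j]='b': π[5]=2 (border 'db')
j=6 s[j]='c': k: 2→0; π[6]=0 (border '')
j=7 s[j]='a': π[7]=0 (border '')
j=8 s[j]='e': π[8]=0 (border '')
j=9 s[j]='e': π[9]=0 (border '')
j=10 s[j]='c': π[10]=0 (border '')
j=11 s[j]='b': π[11]=0 (border '')
j=12 s[j]='a': π[12]=0 (border '')
j=13 s[j]='d': π[13]=1 (border 'd')
j=14 s[j]='d': k: 1→0; π[14]=1 (border 'd')
j=15 s[j]='d': k: 1→0; π[15]=1 (border 'd')
j=16 s[j]='e': k: 1→0; π[16]=0 (border '')

[0, 0, 0, 0, 1, 2, 0, 0, 0, 0, 0, 0, 0, 1, 1, 1, 0]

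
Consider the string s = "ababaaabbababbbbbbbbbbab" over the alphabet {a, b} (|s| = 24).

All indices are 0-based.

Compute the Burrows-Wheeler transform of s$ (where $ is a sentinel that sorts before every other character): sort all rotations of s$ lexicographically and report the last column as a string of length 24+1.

bbabb$babaababababbbbbbba

rank  rotation                   last
    0  $ababaaabbababbbbbbbbbbab  b
    1  aaabbababbbbbbbbbbab$abab  b
    2  aabbababbbbbbbbbbab$ababa  a
    3  ab$ababaaabbababbbbbbbbbb  b
    4  abaaabbababbbbbbbbbbab$ab  b
    5  ababaaabbababbbbbbbbbbab$  $
    6  ababbbbbbbbbbab$ababaaabb  b
    7  abbababbbbbbbbbbab$ababaa  a
    8  abbbbbbbbbbab$ababaaabbab  b
    9  b$ababaaabbababbbbbbbbbba  a
   10  baaabbababbbbbbbbbbab$aba  a
   11  bab$ababaaabbababbbbbbbbb  b
   12  babaaabbababbbbbbbbbbab$a  a
   13  bababbbbbbbbbbab$ababaaab  b
   14  babbbbbbbbbbab$ababaaabba  a
   15  bbab$ababaaabbababbbbbbbb  b
   16  bbababbbbbbbbbbab$ababaaa  a
   17  bbbab$ababaaabbababbbbbbb  b
   18  bbbbab$ababaaabbababbbbbb  b
   19  bbbbbab$ababaaabbababbbbb  b
   20  bbbbbbab$ababaaabbababbbb  b
   21  bbbbbbbab$ababaaabbababbb  b
   22  bbbbbbbbab$ababaaabbababb  b
   23  bbbbbbbbbab$ababaaabbabab  b
   24  bbbbbbbbbbab$ababaaabbaba  a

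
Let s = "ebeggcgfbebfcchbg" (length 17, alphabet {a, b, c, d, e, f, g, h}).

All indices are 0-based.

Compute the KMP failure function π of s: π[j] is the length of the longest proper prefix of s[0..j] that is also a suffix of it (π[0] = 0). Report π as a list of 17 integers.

[0, 0, 1, 0, 0, 0, 0, 0, 0, 1, 2, 0, 0, 0, 0, 0, 0]

π[0] = 0
j=1 s[j]='b': π[1]=0 (border '')
j=2 s[j]='e': π[2]=1 (border 'e')
j=3 s[j]='g': k: 1→0; π[3]=0 (border '')
j=4 s[j]='g': π[4]=0 (border '')
j=5 s[j]='c': π[5]=0 (border '')
j=6 s[j]='g': π[6]=0 (border '')
j=7 s[j]='f': π[7]=0 (border '')
j=8 s[j]='b': π[8]=0 (border '')
j=9 s[j]='e': π[9]=1 (border 'e')
j=10 s[j]='b': π[10]=2 (border 'eb')
j=11 s[j]='f': k: 2→0; π[11]=0 (border '')
j=12 s[j]='c': π[12]=0 (border '')
j=13 s[j]='c': π[13]=0 (border '')
j=14 s[j]='h': π[14]=0 (border '')
j=15 s[j]='b': π[15]=0 (border '')
j=16 s[j]='g': π[16]=0 (border '')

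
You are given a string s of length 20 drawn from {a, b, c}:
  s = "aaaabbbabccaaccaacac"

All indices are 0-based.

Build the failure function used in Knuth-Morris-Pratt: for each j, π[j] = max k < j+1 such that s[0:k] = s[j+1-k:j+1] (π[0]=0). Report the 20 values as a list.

[0, 1, 2, 3, 0, 0, 0, 1, 0, 0, 0, 1, 2, 0, 0, 1, 2, 0, 1, 0]

π[0] = 0
j=1 s[j]='a': π[1]=1 (border 'a')
j=2 s[j]='a': π[2]=2 (border 'aa')
j=3 s[j]='a': π[3]=3 (border 'aaa')
j=4 s[j]='b': k: 3→2→1→0; π[4]=0 (border '')
j=5 s[j]='b': π[5]=0 (border '')
j=6 s[j]='b': π[6]=0 (border '')
j=7 s[j]='a': π[7]=1 (border 'a')
j=8 s[j]='b': k: 1→0; π[8]=0 (border '')
j=9 s[j]='c': π[9]=0 (border '')
j=10 s[j]='c': π[10]=0 (border '')
j=11 s[j]='a': π[11]=1 (border 'a')
j=12 s[j]='a': π[12]=2 (border 'aa')
j=13 s[j]='c': k: 2→1→0; π[13]=0 (border '')
j=14 s[j]='c': π[14]=0 (border '')
j=15 s[j]='a': π[15]=1 (border 'a')
j=16 s[j]='a': π[16]=2 (border 'aa')
j=17 s[j]='c': k: 2→1→0; π[17]=0 (border '')
j=18 s[j]='a': π[18]=1 (border 'a')
j=19 s[j]='c': k: 1→0; π[19]=0 (border '')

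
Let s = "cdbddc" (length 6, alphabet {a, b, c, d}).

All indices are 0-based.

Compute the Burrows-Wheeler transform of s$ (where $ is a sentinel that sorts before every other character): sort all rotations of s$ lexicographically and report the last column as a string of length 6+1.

rank  rotation last
    0  $cdbddc  c
    1  bddc$cd  d
    2  c$cdbdd  d
    3  cdbddc$  $
    4  dbddc$c  c
    5  dc$cdbd  d
    6  ddc$cdb  b

cdd$cdb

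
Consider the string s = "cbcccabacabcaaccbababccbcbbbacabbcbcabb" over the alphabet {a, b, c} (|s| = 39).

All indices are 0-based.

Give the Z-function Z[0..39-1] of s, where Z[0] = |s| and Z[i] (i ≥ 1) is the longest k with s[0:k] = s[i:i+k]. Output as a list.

[39, 0, 1, 1, 1, 0, 0, 0, 1, 0, 0, 1, 0, 0, 1, 2, 0, 0, 0, 0, 0, 1, 3, 0, 2, 0, 0, 0, 0, 1, 0, 0, 0, 3, 0, 1, 0, 0, 0]

Z[0]=39
i=1: i≥r, start 0; Z[1]=0
i=2: i≥r, start 0; Z[2]=1 grow→box=[2,3)
i=3: i≥r, start 0; Z[3]=1 grow→box=[3,4)
i=4: i≥r, start 0; Z[4]=1 grow→box=[4,5)
i=5: i≥r, start 0; Z[5]=0
i=6: i≥r, start 0; Z[6]=0
i=7: i≥r, start 0; Z[7]=0
i=8: i≥r, start 0; Z[8]=1 grow→box=[8,9)
i=9: i≥r, start 0; Z[9]=0
i=10: i≥r, start 0; Z[10]=0
i=11: i≥r, start 0; Z[11]=1 grow→box=[11,12)
i=12: i≥r, start 0; Z[12]=0
i=13: i≥r, start 0; Z[13]=0
i=14: i≥r, start 0; Z[14]=1 grow→box=[14,15)
i=15: i≥r, start 0; Z[15]=2 grow→box=[15,17)
i=16: min(r-i=1, Z[1]=0)=0; Z[16]=0
i=17: i≥r, start 0; Z[17]=0
i=18: i≥r, start 0; Z[18]=0
i=19: i≥r, start 0; Z[19]=0
i=20: i≥r, start 0; Z[20]=0
i=21: i≥r, start 0; Z[21]=1 grow→box=[21,22)
i=22: i≥r, start 0; Z[22]=3 grow→box=[22,25)
i=23: min(r-i=2, Z[1]=0)=0; Z[23]=0
i=24: min(r-i=1, Z[2]=1)=1; Z[24]=2 grow→box=[24,26)
i=25: min(r-i=1, Z[1]=0)=0; Z[25]=0
i=26: i≥r, start 0; Z[26]=0
i=27: i≥r, start 0; Z[27]=0
i=28: i≥r, start 0; Z[28]=0
i=29: i≥r, start 0; Z[29]=1 grow→box=[29,30)
i=30: i≥r, start 0; Z[30]=0
i=31: i≥r, start 0; Z[31]=0
i=32: i≥r, start 0; Z[32]=0
i=33: i≥r, start 0; Z[33]=3 grow→box=[33,36)
i=34: min(r-i=2, Z[1]=0)=0; Z[34]=0
i=35: min(r-i=1, Z[2]=1)=1; Z[35]=1
i=36: i≥r, start 0; Z[36]=0
i=37: i≥r, start 0; Z[37]=0
i=38: i≥r, start 0; Z[38]=0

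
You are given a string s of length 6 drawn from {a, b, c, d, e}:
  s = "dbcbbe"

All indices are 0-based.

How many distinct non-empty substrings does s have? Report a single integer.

19

sorted suffixes:
  #0 SA[0]=3  'bbe'
  #1 SA[1]=1  'bcbbe'
  #2 SA[2]=4  'be'
  #3 SA[3]=2  'cbbe'
  #4 SA[4]=0  'dbcbbe'
  #5 SA[5]=5  'e'

SA = [3, 1, 4, 2, 0, 5]
i: (SA[i-1],SA[i]) lcp shared
  1: (3,1) 1 'b'
  2: (1,4) 1 'b'
  3: (4,2) 0 ''
  4: (2,0) 0 ''
  5: (0,5) 0 ''

n(n+1)/2 = 6·7/2 = 21
Σ LCP = 0 + 1 + 1 + 0 + 0 + 0 = 2
distinct = 21 − 2 = 19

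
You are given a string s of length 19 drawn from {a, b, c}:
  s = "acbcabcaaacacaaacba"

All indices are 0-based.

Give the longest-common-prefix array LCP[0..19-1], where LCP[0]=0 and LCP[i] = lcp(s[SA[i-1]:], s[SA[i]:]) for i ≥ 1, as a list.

rank→(start, suffix):
  0 → (18, 'a')
  1 → (7, 'aaacacaaacba')
  2 → (13, 'aaacba')
  3 → (8, 'aacacaaacba')
  4 → (14, 'aacba')
  5 → (4, 'abcaaacacaaacba')
  6 → (11, 'acaaacba')
  7 → (9, 'acacaaacba')
  8 → (15, 'acba')
  9 → (0, 'acbcabcaaacacaaacba')
  10 → (17, 'ba')
  11 → (5, 'bcaaacacaaacba')
  12 → (2, 'bcabcaaacacaaacba')
  13 → (6, 'caaacacaaacba')
  14 → (12, 'caaacba')
  15 → (3, 'cabcaaacacaaacba')
  16 → (10, 'cacaaacba')
  17 → (16, 'cba')
  18 → (1, 'cbcabcaaacacaaacba')

SA = [18, 7, 13, 8, 14, 4, 11, 9, 15, 0, 17, 5, 2, 6, 12, 3, 10, 16, 1]
[i] adj suffixes → lcp
  [1] 18/7 → 1 ('a')
  [2] 7/13 → 4 ('aaac')
  [3] 13/8 → 2 ('aa')
  [4] 8/14 → 3 ('aac')
  [5] 14/4 → 1 ('a')
  [6] 4/11 → 1 ('a')
  [7] 11/9 → 3 ('aca')
  [8] 9/15 → 2 ('ac')
  [9] 15/0 → 3 ('acb')
  [10] 0/17 → 0 ('')
  [11] 17/5 → 1 ('b')
  [12] 5/2 → 3 ('bca')
  [13] 2/6 → 0 ('')
  [14] 6/12 → 5 ('caaac')
  [15] 12/3 → 2 ('ca')
  [16] 3/10 → 2 ('ca')
  [17] 10/16 → 1 ('c')
  [18] 16/1 → 2 ('cb')

[0, 1, 4, 2, 3, 1, 1, 3, 2, 3, 0, 1, 3, 0, 5, 2, 2, 1, 2]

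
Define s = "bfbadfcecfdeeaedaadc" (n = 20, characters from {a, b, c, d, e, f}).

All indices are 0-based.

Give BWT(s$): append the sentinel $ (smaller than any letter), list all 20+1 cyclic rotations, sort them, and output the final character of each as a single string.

cdabef$dfeeafaecadbdc

rank  rotation               last
    0  $bfbadfcecfdeeaedaadc  c
    1  aadc$bfbadfcecfdeeaed  d
    2  adc$bfbadfcecfdeeaeda  a
    3  adfcecfdeeaedaadc$bfb  b
    4  aedaadc$bfbadfcecfdee  e
    5  badfcecfdeeaedaadc$bf  f
    6  bfbadfcecfdeeaedaadc$  $
    7  c$bfbadfcecfdeeaedaad  d
    8  cecfdeeaedaadc$bfbadf  f
    9  cfdeeaedaadc$bfbadfce  e
   10  daadc$bfbadfcecfdeeae  e
   11  dc$bfbadfcecfdeeaedaa  a
   12  deeaedaadc$bfbadfcecf  f
   13  dfcecfdeeaedaadc$bfba  a
   14  eaedaadc$bfbadfcecfde  e
   15  ecfdeeaedaadc$bfbadfc  c
   16  edaadc$bfbadfcecfdeea  a
   17  eeaedaadc$bfbadfcecfd  d
   18  fbadfcecfdeeaedaadc$b  b
   19  fcecfdeeaedaadc$bfbad  d
   20  fdeeaedaadc$bfbadfcec  c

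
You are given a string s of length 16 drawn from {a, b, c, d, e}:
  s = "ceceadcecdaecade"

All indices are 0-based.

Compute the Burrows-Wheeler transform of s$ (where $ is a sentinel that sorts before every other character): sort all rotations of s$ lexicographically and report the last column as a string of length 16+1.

eecdeeed$caadcacc

rank  rotation           last
    0  $ceceadcecdaecade  e
    1  adcecdaecade$cece  e
    2  ade$ceceadcecdaec  c
    3  aecade$ceceadcecd  d
    4  cade$ceceadcecdae  e
    5  cdaecade$ceceadce  e
    6  ceadcecdaecade$ce  e
    7  cecdaecade$cecead  d
    8  ceceadcecdaecade$  $
    9  daecade$ceceadcec  c
   10  dcecdaecade$cecea  a
   11  de$ceceadcecdaeca  a
   12  e$ceceadcecdaecad  d
   13  eadcecdaecade$cec  c
   14  ecade$ceceadcecda  a
   15  ecdaecade$ceceadc  c
   16  eceadcecdaecade$c  c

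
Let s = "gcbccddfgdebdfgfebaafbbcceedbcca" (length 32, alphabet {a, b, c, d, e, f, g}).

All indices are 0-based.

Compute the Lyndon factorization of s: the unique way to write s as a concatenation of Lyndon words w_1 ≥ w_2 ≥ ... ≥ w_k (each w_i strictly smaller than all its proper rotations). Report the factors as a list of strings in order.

emit factor 1: 'g' (i=0, period=1)
emit factor 2: 'c' (i=1, period=1)
emit factor 3: 'bccddfgdebdfgfe' (i=2, period=15)
emit factor 4: 'b' (i=17, period=1)
emit factor 5: 'aafbbcceedbcc' (i=18, period=13)
emit factor 6: 'a' (i=31, period=1)

["g", "c", "bccddfgdebdfgfe", "b", "aafbbcceedbcc", "a"]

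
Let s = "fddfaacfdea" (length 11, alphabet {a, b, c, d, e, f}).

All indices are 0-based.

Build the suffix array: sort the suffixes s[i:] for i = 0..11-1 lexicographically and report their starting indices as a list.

rank | idx | suffix
   0 |  10 | a
   1 |   4 | aacfdea
   2 |   5 | acfdea
   3 |   6 | cfdea
   4 |   1 | ddfaacfdea
   5 |   8 | dea
   6 |   2 | dfaacfdea
   7 |   9 | ea
   8 |   3 | faacfdea
   9 |   0 | fddfaacfdea
  10 |   7 | fdea

[10, 4, 5, 6, 1, 8, 2, 9, 3, 0, 7]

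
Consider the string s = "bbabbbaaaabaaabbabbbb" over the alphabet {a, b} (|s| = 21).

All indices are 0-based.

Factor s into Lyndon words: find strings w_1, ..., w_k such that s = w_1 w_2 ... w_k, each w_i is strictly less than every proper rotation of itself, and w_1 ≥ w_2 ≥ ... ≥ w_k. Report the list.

["b", "b", "abbb", "aaaabaaabbabbbb"]

emit factor 1: 'b' (i=0, period=1)
emit factor 2: 'b' (i=1, period=1)
emit factor 3: 'abbb' (i=2, period=4)
emit factor 4: 'aaaabaaabbabbbb' (i=6, period=15)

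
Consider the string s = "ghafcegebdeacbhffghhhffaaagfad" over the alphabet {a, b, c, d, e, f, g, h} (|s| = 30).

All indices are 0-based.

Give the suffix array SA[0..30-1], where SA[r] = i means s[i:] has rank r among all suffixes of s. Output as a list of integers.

[23, 24, 11, 28, 2, 25, 8, 13, 12, 4, 29, 9, 10, 7, 5, 22, 27, 3, 21, 15, 16, 6, 26, 0, 17, 1, 20, 14, 19, 18]

rank→(start, suffix):
  0 → (23, 'aaagfad')
  1 → (24, 'aagfad')
  2 → (11, 'acbhffghhhffaaagfad')
  3 → (28, 'ad')
  4 → (2, 'afcegebdeacbhffghhhffaaagfad')
  5 → (25, 'agfad')
  6 → (8, 'bdeacbhffghhhffaaagfad')
  7 → (13, 'bhffghhhffaaagfad')
  8 → (12, 'cbhffghhhffaaagfad')
  9 → (4, 'cegebdeacbhffghhhffaaagfad')
  10 → (29, 'd')
  11 → (9, 'deacbhffghhhffaaagfad')
  12 → (10, 'eacbhffghhhffaaagfad')
  13 → (7, 'ebdeacbhffghhhffaaagfad')
  14 → (5, 'egebdeacbhffghhhffaaagfad')
  15 → (22, 'faaagfad')
  16 → (27, 'fad')
  17 → (3, 'fcegebdeacbhffghhhffaaagfad')
  18 → (21, 'ffaaagfad')
  19 → (15, 'ffghhhffaaagfad')
  20 → (16, 'fghhhffaaagfad')
  21 → (6, 'gebdeacbhffghhhffaaagfad')
  22 → (26, 'gfad')
  23 → (0, 'ghafcegebdeacbhffghhhffaaagfad')
  24 → (17, 'ghhhffaaagfad')
  25 → (1, 'hafcegebdeacbhffghhhffaaagfad')
  26 → (20, 'hffaaagfad')
  27 → (14, 'hffghhhffaaagfad')
  28 → (19, 'hhffaaagfad')
  29 → (18, 'hhhffaaagfad')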